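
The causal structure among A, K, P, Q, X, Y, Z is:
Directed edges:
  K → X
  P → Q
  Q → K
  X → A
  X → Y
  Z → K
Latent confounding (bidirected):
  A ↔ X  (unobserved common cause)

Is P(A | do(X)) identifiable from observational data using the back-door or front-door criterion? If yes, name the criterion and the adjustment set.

desc(X)\{X}={A,Y}; candidates ⊆ {K,P,Q,Z}.
X↔A: latent back-door arc(s) into X.
size 0: {}; under {} X still reaches {A,K,P,Q,Z} ∋ A.
size 1: {K}, {P}, {Q} …(+1); under {K} X still reaches {A} ∋ A.
size 2: {K,P}, {K,Q}, {K,Z} …(+3); under {K,P} X still reaches {A} ∋ A.
X↔A cannot be blocked by any observed set — no back-door set.
No mediator lies on a directed X→…→A path.
Neither criterion identifies P(A|do(X)) in this graph.

P(A|do(X)): not identifiable (no BD/FD set).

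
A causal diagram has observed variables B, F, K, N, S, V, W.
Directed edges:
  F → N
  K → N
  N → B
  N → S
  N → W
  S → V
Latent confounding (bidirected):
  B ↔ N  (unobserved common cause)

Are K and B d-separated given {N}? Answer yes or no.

Bayes-Ball from K | {N} reaches {B,F}.
B ∈ reach(K|{N}) ⇒ K ⊥̸ B | {N}.

No — K and B are d-connected given {N}.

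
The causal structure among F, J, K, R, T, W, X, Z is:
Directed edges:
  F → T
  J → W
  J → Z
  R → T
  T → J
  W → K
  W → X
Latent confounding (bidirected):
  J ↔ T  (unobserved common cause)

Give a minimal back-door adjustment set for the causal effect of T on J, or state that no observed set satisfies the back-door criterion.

desc(T)\{T}={J,K,W,X,Z}; candidates ⊆ {F,R}.
T↔J: latent back-door arc(s) into T.
size 0: {}; under {} T still reaches {F,J,K,R,W,X,Z} ∋ J.
size 1: {F}, {R}; under {F} T still reaches {J,K,R,W,X,Z} ∋ J.
size 2: {F,R}; under {F,R} T still reaches {J,K,W,X,Z} ∋ J.
T↔J cannot be blocked by any observed set — no back-door set.

T→J: no observed back-door set.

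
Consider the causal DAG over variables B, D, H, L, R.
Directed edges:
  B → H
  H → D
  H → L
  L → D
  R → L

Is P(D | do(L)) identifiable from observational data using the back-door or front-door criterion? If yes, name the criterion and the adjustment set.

P(D|do(L)): backdoor, adjust for {H}.

desc(L)\{L}={D}; candidates ⊆ {B,H,R}.
size 0: {}; under {} L still reaches {B,D,H,R} ∋ D.
{H}: L⊥D given {H} in G with L→· removed — back-door holds.
P(D|do(L)) = Σ_{H} P(D|L,H)·P(H).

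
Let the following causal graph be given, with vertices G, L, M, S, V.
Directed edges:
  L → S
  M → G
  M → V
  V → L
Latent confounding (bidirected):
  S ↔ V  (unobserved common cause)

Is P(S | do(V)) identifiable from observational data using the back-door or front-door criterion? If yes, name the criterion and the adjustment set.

desc(V)\{V}={L,S}; candidates ⊆ {G,M}.
V↔S: latent back-door arc(s) into V.
size 0: {}; under {} V still reaches {G,M,S} ∋ S.
size 1: {G}, {M}; under {G} V still reaches {M,S} ∋ S.
size 2: {G,M}; under {G,M} V still reaches {S} ∋ S.
V↔S cannot be blocked by any observed set — no back-door set.
{L}: (i) intercepts every directed V→S path; (ii) no back-door V→{L}; (iii) {V} blocks every back-door {L}→S. Front-door holds.
P(S|do(V)) = Σ_{L} P(L|V) Σ_{V'} P(S|L,V')P(V').

P(S|do(V)): frontdoor, adjust for {L}.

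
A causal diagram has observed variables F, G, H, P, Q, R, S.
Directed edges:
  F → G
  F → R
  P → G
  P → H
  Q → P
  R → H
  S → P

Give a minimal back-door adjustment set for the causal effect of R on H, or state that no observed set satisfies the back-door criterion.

R→H: minimal back-door set ∅.

desc(R)\{R}={H}; candidates ⊆ {F,G,P,Q,S}.
∅: R⊥H given ∅ in G with R→· removed — back-door holds.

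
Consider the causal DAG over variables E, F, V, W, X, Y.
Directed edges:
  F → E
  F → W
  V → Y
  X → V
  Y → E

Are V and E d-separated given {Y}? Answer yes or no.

Bayes-Ball from V | {Y} reaches {X}.
E ∉ reach(V|{Y}) ⇒ V ⊥ E | {Y}.

Yes — V ⊥ E | {Y}.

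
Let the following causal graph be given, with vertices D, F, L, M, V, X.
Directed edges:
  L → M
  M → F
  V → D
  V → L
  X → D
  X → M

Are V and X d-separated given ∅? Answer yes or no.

Bayes-Ball from V | ∅ reaches {D,F,L,M}.
X ∉ reach(V|∅) ⇒ V ⊥ X | ∅.

Yes — V ⊥ X | ∅.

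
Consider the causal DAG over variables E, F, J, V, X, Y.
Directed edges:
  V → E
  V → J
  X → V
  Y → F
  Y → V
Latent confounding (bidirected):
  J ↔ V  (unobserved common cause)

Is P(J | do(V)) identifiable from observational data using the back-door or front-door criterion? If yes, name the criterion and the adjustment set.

desc(V)\{V}={E,J}; candidates ⊆ {F,X,Y}.
V↔J: latent back-door arc(s) into V.
size 0: {}; under {} V still reaches {F,J,X,Y} ∋ J.
size 1: {F}, {X}, {Y}; under {F} V still reaches {J,X,Y} ∋ J.
size 2: {F,X}, {F,Y}, {X,Y}; under {F,X} V still reaches {J,Y} ∋ J.
V↔J cannot be blocked by any observed set — no back-door set.
No mediator lies on a directed V→…→J path.
Neither criterion identifies P(J|do(V)) in this graph.

P(J|do(V)): not identifiable (no BD/FD set).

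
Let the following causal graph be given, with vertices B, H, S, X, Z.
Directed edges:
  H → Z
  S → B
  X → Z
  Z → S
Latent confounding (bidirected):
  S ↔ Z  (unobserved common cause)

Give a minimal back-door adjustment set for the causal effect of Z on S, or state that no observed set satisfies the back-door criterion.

Z→S: no observed back-door set.

desc(Z)\{Z}={B,S}; candidates ⊆ {H,X}.
Z↔S: latent back-door arc(s) into Z.
size 0: {}; under {} Z still reaches {B,H,S,X} ∋ S.
size 1: {H}, {X}; under {H} Z still reaches {B,S,X} ∋ S.
size 2: {H,X}; under {H,X} Z still reaches {B,S} ∋ S.
Z↔S cannot be blocked by any observed set — no back-door set.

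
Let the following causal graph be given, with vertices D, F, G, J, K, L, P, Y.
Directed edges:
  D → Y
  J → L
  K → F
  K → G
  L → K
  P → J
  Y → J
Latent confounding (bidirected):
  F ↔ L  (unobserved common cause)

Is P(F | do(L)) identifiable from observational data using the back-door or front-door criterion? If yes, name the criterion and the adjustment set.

P(F|do(L)): frontdoor, adjust for {K}.

desc(L)\{L}={F,G,K}; candidates ⊆ {D,J,P,Y}.
L↔F: latent back-door arc(s) into L.
size 0: {}; under {} L still reaches {D,F,J,P,Y} ∋ F.
size 1: {D}, {J}, {P} …(+1); under {D} L still reaches {F,J,P,Y} ∋ F.
size 2: {D,J}, {D,P}, {D,Y} …(+3); under {D,J} L still reaches {F} ∋ F.
L↔F cannot be blocked by any observed set — no back-door set.
{K}: (i) intercepts every directed L→F path; (ii) no back-door L→{K}; (iii) {L} blocks every back-door {K}→F. Front-door holds.
P(F|do(L)) = Σ_{K} P(K|L) Σ_{L'} P(F|K,L')P(L').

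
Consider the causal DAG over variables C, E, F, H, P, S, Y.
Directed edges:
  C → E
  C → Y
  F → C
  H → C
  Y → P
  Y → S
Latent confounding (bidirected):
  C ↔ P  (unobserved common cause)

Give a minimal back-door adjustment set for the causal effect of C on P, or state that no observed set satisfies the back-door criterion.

desc(C)\{C}={E,P,S,Y}; candidates ⊆ {F,H}.
C↔P: latent back-door arc(s) into C.
size 0: {}; under {} C still reaches {F,H,P} ∋ P.
size 1: {F}, {H}; under {F} C still reaches {H,P} ∋ P.
size 2: {F,H}; under {F,H} C still reaches {P} ∋ P.
C↔P cannot be blocked by any observed set — no back-door set.

C→P: no observed back-door set.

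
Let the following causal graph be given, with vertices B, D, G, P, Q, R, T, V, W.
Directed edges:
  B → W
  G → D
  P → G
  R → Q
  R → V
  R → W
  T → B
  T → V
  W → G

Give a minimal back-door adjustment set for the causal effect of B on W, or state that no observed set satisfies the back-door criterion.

desc(B)\{B}={D,G,W}; candidates ⊆ {P,Q,R,T,V}.
∅: B⊥W given ∅ in G with B→· removed — back-door holds.

B→W: minimal back-door set ∅.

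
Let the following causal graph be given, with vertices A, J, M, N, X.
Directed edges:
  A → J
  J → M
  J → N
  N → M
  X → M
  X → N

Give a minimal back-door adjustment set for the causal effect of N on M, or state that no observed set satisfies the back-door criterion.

desc(N)\{N}={M}; candidates ⊆ {A,J,X}.
size 0: {}; under {} N still reaches {A,J,M,X} ∋ M.
size 1: {A}, {J}, {X}; under {A} N still reaches {J,M,X} ∋ M.
{J,X}: N⊥M given {J,X} in G with N→· removed — back-door holds.

N→M: minimal back-door set {J, X}.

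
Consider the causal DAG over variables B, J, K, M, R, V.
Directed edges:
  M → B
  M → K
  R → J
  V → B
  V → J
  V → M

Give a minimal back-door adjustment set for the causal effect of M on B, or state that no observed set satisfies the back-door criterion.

desc(M)\{M}={B,K}; candidates ⊆ {J,R,V}.
size 0: {}; under {} M still reaches {B,J,V} ∋ B.
{V}: M⊥B given {V} in G with M→· removed — back-door holds.

M→B: minimal back-door set {V}.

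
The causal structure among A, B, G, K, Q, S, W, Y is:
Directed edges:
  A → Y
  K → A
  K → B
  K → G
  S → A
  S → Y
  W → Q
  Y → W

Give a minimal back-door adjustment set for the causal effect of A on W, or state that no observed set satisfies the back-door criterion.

A→W: minimal back-door set {S}.

desc(A)\{A}={Q,W,Y}; candidates ⊆ {B,G,K,S}.
size 0: {}; under {} A still reaches {B,G,K,Q,S,W,Y} ∋ W.
{S}: A⊥W given {S} in G with A→· removed — back-door holds.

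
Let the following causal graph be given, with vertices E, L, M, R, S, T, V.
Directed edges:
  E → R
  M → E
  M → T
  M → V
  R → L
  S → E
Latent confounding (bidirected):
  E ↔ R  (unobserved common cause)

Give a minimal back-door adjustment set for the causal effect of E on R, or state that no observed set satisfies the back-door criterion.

E→R: no observed back-door set.

desc(E)\{E}={L,R}; candidates ⊆ {M,S,T,V}.
E↔R: latent back-door arc(s) into E.
size 0: {}; under {} E still reaches {L,M,R,S,T,V} ∋ R.
size 1: {M}, {S}, {T} …(+1); under {M} E still reaches {L,R,S} ∋ R.
size 2: {M,S}, {M,T}, {M,V} …(+3); under {M,S} E still reaches {L,R} ∋ R.
E↔R cannot be blocked by any observed set — no back-door set.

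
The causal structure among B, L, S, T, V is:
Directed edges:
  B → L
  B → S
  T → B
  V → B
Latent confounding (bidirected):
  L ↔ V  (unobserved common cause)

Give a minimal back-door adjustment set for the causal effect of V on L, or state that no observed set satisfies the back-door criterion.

desc(V)\{V}={B,L,S}; candidates ⊆ {T}.
V↔L: latent back-door arc(s) into V.
size 0: {}; under {} V still reaches {L} ∋ L.
size 1: {T}; under {T} V still reaches {L} ∋ L.
V↔L cannot be blocked by any observed set — no back-door set.

V→L: no observed back-door set.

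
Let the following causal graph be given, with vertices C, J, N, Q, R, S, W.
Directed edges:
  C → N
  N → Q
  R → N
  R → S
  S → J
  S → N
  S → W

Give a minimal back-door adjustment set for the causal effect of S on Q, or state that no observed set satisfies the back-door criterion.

S→Q: minimal back-door set {R}.

desc(S)\{S}={J,N,Q,W}; candidates ⊆ {C,R}.
size 0: {}; under {} S still reaches {N,Q,R} ∋ Q.
{R}: S⊥Q given {R} in G with S→· removed — back-door holds.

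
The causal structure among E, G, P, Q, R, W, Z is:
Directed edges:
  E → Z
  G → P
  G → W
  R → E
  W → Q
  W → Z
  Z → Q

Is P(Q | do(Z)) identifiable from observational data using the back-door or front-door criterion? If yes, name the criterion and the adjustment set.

P(Q|do(Z)): backdoor, adjust for {W}.

desc(Z)\{Z}={Q}; candidates ⊆ {E,G,P,R,W}.
size 0: {}; under {} Z still reaches {E,G,P,Q,R,W} ∋ Q.
{W}: Z⊥Q given {W} in G with Z→· removed — back-door holds.
P(Q|do(Z)) = Σ_{W} P(Q|Z,W)·P(W).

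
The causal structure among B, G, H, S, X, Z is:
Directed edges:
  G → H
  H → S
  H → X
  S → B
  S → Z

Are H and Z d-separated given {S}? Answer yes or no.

Yes — H ⊥ Z | {S}.

Bayes-Ball from H | {S} reaches {G,X}.
Z ∉ reach(H|{S}) ⇒ H ⊥ Z | {S}.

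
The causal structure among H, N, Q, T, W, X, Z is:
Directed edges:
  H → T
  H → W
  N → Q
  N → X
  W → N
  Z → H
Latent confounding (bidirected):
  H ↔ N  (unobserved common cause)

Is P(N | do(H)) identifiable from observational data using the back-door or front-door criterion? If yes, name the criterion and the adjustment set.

desc(H)\{H}={N,Q,T,W,X}; candidates ⊆ {Z}.
H↔N: latent back-door arc(s) into H.
size 0: {}; under {} H still reaches {N,Q,X,Z} ∋ N.
size 1: {Z}; under {Z} H still reaches {N,Q,X} ∋ N.
H↔N cannot be blocked by any observed set — no back-door set.
{W}: (i) intercepts every directed H→N path; (ii) no back-door H→{W}; (iii) {H} blocks every back-door {W}→N. Front-door holds.
P(N|do(H)) = Σ_{W} P(W|H) Σ_{H'} P(N|W,H')P(H').

P(N|do(H)): frontdoor, adjust for {W}.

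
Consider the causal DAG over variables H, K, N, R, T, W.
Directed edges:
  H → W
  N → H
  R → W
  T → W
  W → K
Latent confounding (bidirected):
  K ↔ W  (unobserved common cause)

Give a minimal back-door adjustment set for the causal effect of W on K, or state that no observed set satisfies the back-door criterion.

W→K: no observed back-door set.

desc(W)\{W}={K}; candidates ⊆ {H,N,R,T}.
W↔K: latent back-door arc(s) into W.
size 0: {}; under {} W still reaches {H,K,N,R,T} ∋ K.
size 1: {H}, {N}, {R} …(+1); under {H} W still reaches {K,R,T} ∋ K.
size 2: {H,N}, {H,R}, {H,T} …(+3); under {H,N} W still reaches {K,R,T} ∋ K.
W↔K cannot be blocked by any observed set — no back-door set.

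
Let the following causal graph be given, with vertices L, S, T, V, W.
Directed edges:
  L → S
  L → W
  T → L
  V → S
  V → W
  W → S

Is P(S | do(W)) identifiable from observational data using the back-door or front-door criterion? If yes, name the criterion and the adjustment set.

P(S|do(W)): backdoor, adjust for {L, V}.

desc(W)\{W}={S}; candidates ⊆ {L,T,V}.
size 0: {}; under {} W still reaches {L,S,T,V} ∋ S.
size 1: {L}, {T}, {V}; under {L} W still reaches {S,V} ∋ S.
{L,V}: W⊥S given {L,V} in G with W→· removed — back-door holds.
P(S|do(W)) = Σ_{L,V} P(S|W,L,V)·P(L,V).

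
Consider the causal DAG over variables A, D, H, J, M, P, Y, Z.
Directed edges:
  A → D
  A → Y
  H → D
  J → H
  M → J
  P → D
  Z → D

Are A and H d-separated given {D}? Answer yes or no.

Bayes-Ball from A | {D} reaches {H,J,M,P,Y,Z}.
H ∈ reach(A|{D}) ⇒ A ⊥̸ H | {D}.

No — A and H are d-connected given {D}.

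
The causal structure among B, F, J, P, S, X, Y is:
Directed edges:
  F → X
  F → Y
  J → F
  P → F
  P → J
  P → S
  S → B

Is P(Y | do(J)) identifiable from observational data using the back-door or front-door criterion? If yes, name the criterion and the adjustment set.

desc(J)\{J}={F,X,Y}; candidates ⊆ {B,P,S}.
size 0: {}; under {} J still reaches {B,F,P,S,X,Y} ∋ Y.
{P}: J⊥Y given {P} in G with J→· removed — back-door holds.
P(Y|do(J)) = Σ_{P} P(Y|J,P)·P(P).

P(Y|do(J)): backdoor, adjust for {P}.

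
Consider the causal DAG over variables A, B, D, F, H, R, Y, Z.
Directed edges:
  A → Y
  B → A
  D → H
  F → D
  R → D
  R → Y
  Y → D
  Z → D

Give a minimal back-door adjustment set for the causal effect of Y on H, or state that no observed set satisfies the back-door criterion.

desc(Y)\{Y}={D,H}; candidates ⊆ {A,B,F,R,Z}.
size 0: {}; under {} Y still reaches {A,B,D,H,R} ∋ H.
{R}: Y⊥H given {R} in G with Y→· removed — back-door holds.

Y→H: minimal back-door set {R}.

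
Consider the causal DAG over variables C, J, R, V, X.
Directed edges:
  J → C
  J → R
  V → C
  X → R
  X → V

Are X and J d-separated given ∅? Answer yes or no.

Yes — X ⊥ J | ∅.

Bayes-Ball from X | ∅ reaches {C,R,V}.
J ∉ reach(X|∅) ⇒ X ⊥ J | ∅.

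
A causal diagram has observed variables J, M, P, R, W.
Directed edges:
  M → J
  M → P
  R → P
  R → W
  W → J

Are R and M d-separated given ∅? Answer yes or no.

Bayes-Ball from R | ∅ reaches {J,P,W}.
M ∉ reach(R|∅) ⇒ R ⊥ M | ∅.

Yes — R ⊥ M | ∅.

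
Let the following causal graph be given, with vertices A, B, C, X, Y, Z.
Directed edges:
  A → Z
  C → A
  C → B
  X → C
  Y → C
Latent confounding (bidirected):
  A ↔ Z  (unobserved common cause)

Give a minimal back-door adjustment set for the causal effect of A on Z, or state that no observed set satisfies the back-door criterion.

desc(A)\{A}={Z}; candidates ⊆ {B,C,X,Y}.
A↔Z: latent back-door arc(s) into A.
size 0: {}; under {} A still reaches {B,C,X,Y,Z} ∋ Z.
size 1: {B}, {C}, {X} …(+1); under {B} A still reaches {C,X,Y,Z} ∋ Z.
size 2: {B,C}, {B,X}, {B,Y} …(+3); under {B,C} A still reaches {Z} ∋ Z.
A↔Z cannot be blocked by any observed set — no back-door set.

A→Z: no observed back-door set.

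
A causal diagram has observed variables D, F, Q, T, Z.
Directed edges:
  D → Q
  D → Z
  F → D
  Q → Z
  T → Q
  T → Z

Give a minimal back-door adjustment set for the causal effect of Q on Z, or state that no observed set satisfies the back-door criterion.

Q→Z: minimal back-door set {D, T}.

desc(Q)\{Q}={Z}; candidates ⊆ {D,F,T}.
size 0: {}; under {} Q still reaches {D,F,T,Z} ∋ Z.
size 1: {D}, {F}, {T}; under {D} Q still reaches {T,Z} ∋ Z.
{D,T}: Q⊥Z given {D,T} in G with Q→· removed — back-door holds.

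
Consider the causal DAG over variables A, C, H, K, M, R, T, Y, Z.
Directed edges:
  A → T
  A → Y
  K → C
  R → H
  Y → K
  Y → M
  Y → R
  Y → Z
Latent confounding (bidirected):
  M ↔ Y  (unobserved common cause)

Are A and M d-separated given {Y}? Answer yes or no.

No — A and M are d-connected given {Y}.

Bayes-Ball from A | {Y} reaches {M,T}.
M ∈ reach(A|{Y}) ⇒ A ⊥̸ M | {Y}.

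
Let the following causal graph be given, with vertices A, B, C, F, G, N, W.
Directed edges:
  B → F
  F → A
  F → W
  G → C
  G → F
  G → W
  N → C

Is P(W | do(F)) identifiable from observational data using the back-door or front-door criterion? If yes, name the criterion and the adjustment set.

desc(F)\{F}={A,W}; candidates ⊆ {B,C,G,N}.
size 0: {}; under {} F still reaches {B,C,G,W} ∋ W.
{G}: F⊥W given {G} in G with F→· removed — back-door holds.
P(W|do(F)) = Σ_{G} P(W|F,G)·P(G).

P(W|do(F)): backdoor, adjust for {G}.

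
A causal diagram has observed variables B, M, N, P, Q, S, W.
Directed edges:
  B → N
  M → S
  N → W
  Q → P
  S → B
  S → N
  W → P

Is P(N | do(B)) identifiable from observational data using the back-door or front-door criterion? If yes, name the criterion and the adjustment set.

P(N|do(B)): backdoor, adjust for {S}.

desc(B)\{B}={N,P,W}; candidates ⊆ {M,Q,S}.
size 0: {}; under {} B still reaches {M,N,P,S,W} ∋ N.
{S}: B⊥N given {S} in G with B→· removed — back-door holds.
P(N|do(B)) = Σ_{S} P(N|B,S)·P(S).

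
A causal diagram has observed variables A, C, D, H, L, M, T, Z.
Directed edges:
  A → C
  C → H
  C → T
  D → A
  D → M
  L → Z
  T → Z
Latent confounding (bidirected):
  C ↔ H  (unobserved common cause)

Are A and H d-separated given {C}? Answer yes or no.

No — A and H are d-connected given {C}.

Bayes-Ball from A | {C} reaches {D,H,M}.
H ∈ reach(A|{C}) ⇒ A ⊥̸ H | {C}.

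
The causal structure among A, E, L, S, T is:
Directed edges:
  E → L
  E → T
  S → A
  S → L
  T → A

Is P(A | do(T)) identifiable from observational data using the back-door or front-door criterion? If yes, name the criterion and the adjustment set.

P(A|do(T)): backdoor, adjust for ∅.

desc(T)\{T}={A}; candidates ⊆ {E,L,S}.
∅: T⊥A given ∅ in G with T→· removed — back-door holds.
P(A|do(T)) = P(A|T) — no adjustment needed.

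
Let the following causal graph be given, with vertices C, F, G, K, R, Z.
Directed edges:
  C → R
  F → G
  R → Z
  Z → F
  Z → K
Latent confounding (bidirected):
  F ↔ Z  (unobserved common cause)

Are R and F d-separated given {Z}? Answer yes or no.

No — R and F are d-connected given {Z}.

Bayes-Ball from R | {Z} reaches {C,F,G}.
F ∈ reach(R|{Z}) ⇒ R ⊥̸ F | {Z}.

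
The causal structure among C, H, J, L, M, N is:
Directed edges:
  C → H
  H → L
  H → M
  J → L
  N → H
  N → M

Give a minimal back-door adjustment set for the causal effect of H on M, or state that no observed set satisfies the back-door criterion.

desc(H)\{H}={L,M}; candidates ⊆ {C,J,N}.
size 0: {}; under {} H still reaches {C,M,N} ∋ M.
{N}: H⊥M given {N} in G with H→· removed — back-door holds.

H→M: minimal back-door set {N}.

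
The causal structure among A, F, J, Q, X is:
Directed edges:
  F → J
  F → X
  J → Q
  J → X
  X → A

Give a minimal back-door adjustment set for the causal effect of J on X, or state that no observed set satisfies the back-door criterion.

J→X: minimal back-door set {F}.

desc(J)\{J}={A,Q,X}; candidates ⊆ {F}.
size 0: {}; under {} J still reaches {A,F,X} ∋ X.
{F}: J⊥X given {F} in G with J→· removed — back-door holds.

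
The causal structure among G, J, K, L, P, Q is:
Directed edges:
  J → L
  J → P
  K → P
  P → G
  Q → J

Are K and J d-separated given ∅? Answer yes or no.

Bayes-Ball from K | ∅ reaches {G,P}.
J ∉ reach(K|∅) ⇒ K ⊥ J | ∅.

Yes — K ⊥ J | ∅.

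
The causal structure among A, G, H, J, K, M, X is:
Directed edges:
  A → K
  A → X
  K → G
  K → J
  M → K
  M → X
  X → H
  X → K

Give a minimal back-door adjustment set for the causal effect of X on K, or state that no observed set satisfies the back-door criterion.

desc(X)\{X}={G,H,J,K}; candidates ⊆ {A,M}.
size 0: {}; under {} X still reaches {A,G,J,K,M} ∋ K.
size 1: {A}, {M}; under {A} X still reaches {G,J,K,M} ∋ K.
{A,M}: X⊥K given {A,M} in G with X→· removed — back-door holds.

X→K: minimal back-door set {A, M}.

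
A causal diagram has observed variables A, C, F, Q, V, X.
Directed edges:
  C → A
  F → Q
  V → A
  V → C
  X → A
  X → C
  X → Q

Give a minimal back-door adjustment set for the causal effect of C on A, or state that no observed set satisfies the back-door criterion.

C→A: minimal back-door set {V, X}.

desc(C)\{C}={A}; candidates ⊆ {F,Q,V,X}.
size 0: {}; under {} C still reaches {A,Q,V,X} ∋ A.
size 1: {F}, {Q}, {V} …(+1); under {F} C still reaches {A,Q,V,X} ∋ A.
{V,X}: C⊥A given {V,X} in G with C→· removed — back-door holds.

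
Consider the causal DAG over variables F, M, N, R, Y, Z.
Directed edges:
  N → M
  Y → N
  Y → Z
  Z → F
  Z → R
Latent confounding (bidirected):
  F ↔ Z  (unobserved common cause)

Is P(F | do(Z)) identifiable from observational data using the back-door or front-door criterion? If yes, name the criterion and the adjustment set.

desc(Z)\{Z}={F,R}; candidates ⊆ {M,N,Y}.
Z↔F: latent back-door arc(s) into Z.
size 0: {}; under {} Z still reaches {F,M,N,Y} ∋ F.
size 1: {M}, {N}, {Y}; under {M} Z still reaches {F,N,Y} ∋ F.
size 2: {M,N}, {M,Y}, {N,Y}; under {M,N} Z still reaches {F,Y} ∋ F.
Z↔F cannot be blocked by any observed set — no back-door set.
No mediator lies on a directed Z→…→F path.
Neither criterion identifies P(F|do(Z)) in this graph.

P(F|do(Z)): not identifiable (no BD/FD set).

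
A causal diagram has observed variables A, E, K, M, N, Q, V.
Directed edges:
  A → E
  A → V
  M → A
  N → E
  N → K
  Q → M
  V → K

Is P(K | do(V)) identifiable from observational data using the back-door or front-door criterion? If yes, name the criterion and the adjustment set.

P(K|do(V)): backdoor, adjust for ∅.

desc(V)\{V}={K}; candidates ⊆ {A,E,M,N,Q}.
∅: V⊥K given ∅ in G with V→· removed — back-door holds.
P(K|do(V)) = P(K|V) — no adjustment needed.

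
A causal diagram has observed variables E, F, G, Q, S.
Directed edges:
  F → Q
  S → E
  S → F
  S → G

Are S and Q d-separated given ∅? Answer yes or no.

No — S and Q are d-connected given ∅.

Bayes-Ball from S | ∅ reaches {E,F,G,Q}.
Q ∈ reach(S|∅) ⇒ S ⊥̸ Q | ∅.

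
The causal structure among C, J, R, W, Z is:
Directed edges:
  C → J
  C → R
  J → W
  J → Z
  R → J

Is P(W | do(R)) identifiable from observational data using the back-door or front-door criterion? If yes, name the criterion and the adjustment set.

P(W|do(R)): backdoor, adjust for {C}.

desc(R)\{R}={J,W,Z}; candidates ⊆ {C}.
size 0: {}; under {} R still reaches {C,J,W,Z} ∋ W.
{C}: R⊥W given {C} in G with R→· removed — back-door holds.
P(W|do(R)) = Σ_{C} P(W|R,C)·P(C).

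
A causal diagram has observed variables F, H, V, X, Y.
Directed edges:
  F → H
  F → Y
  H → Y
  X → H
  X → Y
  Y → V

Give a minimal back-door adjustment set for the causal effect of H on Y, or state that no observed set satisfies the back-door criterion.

H→Y: minimal back-door set {F, X}.

desc(H)\{H}={V,Y}; candidates ⊆ {F,X}.
size 0: {}; under {} H still reaches {F,V,X,Y} ∋ Y.
size 1: {F}, {X}; under {F} H still reaches {V,X,Y} ∋ Y.
{F,X}: H⊥Y given {F,X} in G with H→· removed — back-door holds.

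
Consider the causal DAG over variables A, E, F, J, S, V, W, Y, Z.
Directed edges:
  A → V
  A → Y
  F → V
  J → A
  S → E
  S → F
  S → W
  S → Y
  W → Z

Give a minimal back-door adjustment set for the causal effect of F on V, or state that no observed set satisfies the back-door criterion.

F→V: minimal back-door set ∅.

desc(F)\{F}={V}; candidates ⊆ {A,E,J,S,W,Y,Z}.
∅: F⊥V given ∅ in G with F→· removed — back-door holds.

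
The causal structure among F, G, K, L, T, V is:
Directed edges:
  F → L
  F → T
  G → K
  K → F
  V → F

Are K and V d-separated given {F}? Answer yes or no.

No — K and V are d-connected given {F}.

Bayes-Ball from K | {F} reaches {G,V}.
V ∈ reach(K|{F}) ⇒ K ⊥̸ V | {F}.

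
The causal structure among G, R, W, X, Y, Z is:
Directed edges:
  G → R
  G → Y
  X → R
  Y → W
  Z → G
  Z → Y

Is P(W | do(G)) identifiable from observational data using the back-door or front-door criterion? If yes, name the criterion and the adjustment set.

P(W|do(G)): backdoor, adjust for {Z}.

desc(G)\{G}={R,W,Y}; candidates ⊆ {X,Z}.
size 0: {}; under {} G still reaches {W,Y,Z} ∋ W.
{Z}: G⊥W given {Z} in G with G→· removed — back-door holds.
P(W|do(G)) = Σ_{Z} P(W|G,Z)·P(Z).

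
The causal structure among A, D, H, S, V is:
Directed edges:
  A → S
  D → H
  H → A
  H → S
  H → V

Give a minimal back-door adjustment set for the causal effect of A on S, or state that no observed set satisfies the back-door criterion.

A→S: minimal back-door set {H}.

desc(A)\{A}={S}; candidates ⊆ {D,H,V}.
size 0: {}; under {} A still reaches {D,H,S,V} ∋ S.
{H}: A⊥S given {H} in G with A→· removed — back-door holds.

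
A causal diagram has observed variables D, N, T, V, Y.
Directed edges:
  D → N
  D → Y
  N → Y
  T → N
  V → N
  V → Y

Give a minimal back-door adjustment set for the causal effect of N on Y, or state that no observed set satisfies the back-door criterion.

desc(N)\{N}={Y}; candidates ⊆ {D,T,V}.
size 0: {}; under {} N still reaches {D,T,V,Y} ∋ Y.
size 1: {D}, {T}, {V}; under {D} N still reaches {T,V,Y} ∋ Y.
{D,V}: N⊥Y given {D,V} in G with N→· removed — back-door holds.

N→Y: minimal back-door set {D, V}.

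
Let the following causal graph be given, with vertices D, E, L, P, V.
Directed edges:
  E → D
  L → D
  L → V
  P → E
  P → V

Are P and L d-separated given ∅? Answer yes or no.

Yes — P ⊥ L | ∅.

Bayes-Ball from P | ∅ reaches {D,E,V}.
L ∉ reach(P|∅) ⇒ P ⊥ L | ∅.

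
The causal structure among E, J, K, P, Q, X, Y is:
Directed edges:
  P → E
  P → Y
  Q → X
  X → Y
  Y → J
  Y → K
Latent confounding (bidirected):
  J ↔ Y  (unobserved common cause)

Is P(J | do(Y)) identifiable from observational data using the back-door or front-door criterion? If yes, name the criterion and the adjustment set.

P(J|do(Y)): not identifiable (no BD/FD set).

desc(Y)\{Y}={J,K}; candidates ⊆ {E,P,Q,X}.
Y↔J: latent back-door arc(s) into Y.
size 0: {}; under {} Y still reaches {E,J,P,Q,X} ∋ J.
size 1: {E}, {P}, {Q} …(+1); under {E} Y still reaches {J,P,Q,X} ∋ J.
size 2: {E,P}, {E,Q}, {E,X} …(+3); under {E,P} Y still reaches {J,Q,X} ∋ J.
Y↔J cannot be blocked by any observed set — no back-door set.
No mediator lies on a directed Y→…→J path.
Neither criterion identifies P(J|do(Y)) in this graph.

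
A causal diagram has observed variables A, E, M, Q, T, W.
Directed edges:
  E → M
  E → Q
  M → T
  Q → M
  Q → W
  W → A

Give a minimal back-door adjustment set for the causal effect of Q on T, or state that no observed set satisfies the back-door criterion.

Q→T: minimal back-door set {E}.

desc(Q)\{Q}={A,M,T,W}; candidates ⊆ {E}.
size 0: {}; under {} Q still reaches {E,M,T} ∋ T.
{E}: Q⊥T given {E} in G with Q→· removed — back-door holds.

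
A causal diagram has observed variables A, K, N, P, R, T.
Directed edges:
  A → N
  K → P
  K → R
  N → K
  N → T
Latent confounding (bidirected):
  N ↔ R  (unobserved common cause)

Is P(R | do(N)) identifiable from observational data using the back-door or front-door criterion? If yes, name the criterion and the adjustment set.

P(R|do(N)): frontdoor, adjust for {K}.

desc(N)\{N}={K,P,R,T}; candidates ⊆ {A}.
N↔R: latent back-door arc(s) into N.
size 0: {}; under {} N still reaches {A,R} ∋ R.
size 1: {A}; under {A} N still reaches {R} ∋ R.
N↔R cannot be blocked by any observed set — no back-door set.
{K}: (i) intercepts every directed N→R path; (ii) no back-door N→{K}; (iii) {N} blocks every back-door {K}→R. Front-door holds.
P(R|do(N)) = Σ_{K} P(K|N) Σ_{N'} P(R|K,N')P(N').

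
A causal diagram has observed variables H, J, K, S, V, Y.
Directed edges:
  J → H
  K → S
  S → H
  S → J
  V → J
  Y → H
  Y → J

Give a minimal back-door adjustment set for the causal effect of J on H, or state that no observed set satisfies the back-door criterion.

J→H: minimal back-door set {S, Y}.

desc(J)\{J}={H}; candidates ⊆ {K,S,V,Y}.
size 0: {}; under {} J still reaches {H,K,S,V,Y} ∋ H.
size 1: {K}, {S}, {V} …(+1); under {K} J still reaches {H,S,V,Y} ∋ H.
{S,Y}: J⊥H given {S,Y} in G with J→· removed — back-door holds.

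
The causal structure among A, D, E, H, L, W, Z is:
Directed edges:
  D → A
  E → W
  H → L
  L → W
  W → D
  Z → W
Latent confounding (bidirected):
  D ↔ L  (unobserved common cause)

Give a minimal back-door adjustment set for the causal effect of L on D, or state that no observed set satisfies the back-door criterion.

L→D: no observed back-door set.

desc(L)\{L}={A,D,W}; candidates ⊆ {E,H,Z}.
L↔D: latent back-door arc(s) into L.
size 0: {}; under {} L still reaches {A,D,H} ∋ D.
size 1: {E}, {H}, {Z}; under {E} L still reaches {A,D,H} ∋ D.
size 2: {E,H}, {E,Z}, {H,Z}; under {E,H} L still reaches {A,D} ∋ D.
L↔D cannot be blocked by any observed set — no back-door set.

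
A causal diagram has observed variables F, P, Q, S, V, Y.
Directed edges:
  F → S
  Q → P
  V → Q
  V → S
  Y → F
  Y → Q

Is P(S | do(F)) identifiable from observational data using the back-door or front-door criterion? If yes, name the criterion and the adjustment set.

P(S|do(F)): backdoor, adjust for ∅.

desc(F)\{F}={S}; candidates ⊆ {P,Q,V,Y}.
∅: F⊥S given ∅ in G with F→· removed — back-door holds.
P(S|do(F)) = P(S|F) — no adjustment needed.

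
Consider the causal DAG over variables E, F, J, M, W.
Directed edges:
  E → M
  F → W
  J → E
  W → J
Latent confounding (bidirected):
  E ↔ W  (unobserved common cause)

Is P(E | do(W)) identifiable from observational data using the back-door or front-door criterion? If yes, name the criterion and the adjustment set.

P(E|do(W)): frontdoor, adjust for {J}.

desc(W)\{W}={E,J,M}; candidates ⊆ {F}.
W↔E: latent back-door arc(s) into W.
size 0: {}; under {} W still reaches {E,F,M} ∋ E.
size 1: {F}; under {F} W still reaches {E,M} ∋ E.
W↔E cannot be blocked by any observed set — no back-door set.
{J}: (i) intercepts every directed W→E path; (ii) no back-door W→{J}; (iii) {W} blocks every back-door {J}→E. Front-door holds.
P(E|do(W)) = Σ_{J} P(J|W) Σ_{W'} P(E|J,W')P(W').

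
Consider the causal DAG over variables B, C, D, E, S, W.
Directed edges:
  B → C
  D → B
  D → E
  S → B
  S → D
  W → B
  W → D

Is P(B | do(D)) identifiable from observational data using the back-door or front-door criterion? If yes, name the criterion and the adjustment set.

desc(D)\{D}={B,C,E}; candidates ⊆ {S,W}.
size 0: {}; under {} D still reaches {B,C,S,W} ∋ B.
size 1: {S}, {W}; under {S} D still reaches {B,C,W} ∋ B.
{S,W}: D⊥B given {S,W} in G with D→· removed — back-door holds.
P(B|do(D)) = Σ_{S,W} P(B|D,S,W)·P(S,W).

P(B|do(D)): backdoor, adjust for {S, W}.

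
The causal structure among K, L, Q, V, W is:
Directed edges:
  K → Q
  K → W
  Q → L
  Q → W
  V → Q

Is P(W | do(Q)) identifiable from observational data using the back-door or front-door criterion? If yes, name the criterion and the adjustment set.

desc(Q)\{Q}={L,W}; candidates ⊆ {K,V}.
size 0: {}; under {} Q still reaches {K,V,W} ∋ W.
{K}: Q⊥W given {K} in G with Q→· removed — back-door holds.
P(W|do(Q)) = Σ_{K} P(W|Q,K)·P(K).

P(W|do(Q)): backdoor, adjust for {K}.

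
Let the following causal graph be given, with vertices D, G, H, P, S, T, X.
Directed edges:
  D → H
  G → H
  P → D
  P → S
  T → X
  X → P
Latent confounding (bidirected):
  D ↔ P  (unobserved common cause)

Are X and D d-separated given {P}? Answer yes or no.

No — X and D are d-connected given {P}.

Bayes-Ball from X | {P} reaches {D,H,T}.
D ∈ reach(X|{P}) ⇒ X ⊥̸ D | {P}.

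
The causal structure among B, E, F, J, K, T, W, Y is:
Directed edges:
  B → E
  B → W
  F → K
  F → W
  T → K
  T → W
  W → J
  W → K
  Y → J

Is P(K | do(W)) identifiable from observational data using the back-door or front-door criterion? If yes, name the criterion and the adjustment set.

desc(W)\{W}={J,K}; candidates ⊆ {B,E,F,T,Y}.
size 0: {}; under {} W still reaches {B,E,F,K,T} ∋ K.
size 1: {B}, {E}, {F} …(+2); under {B} W still reaches {F,K,T} ∋ K.
{F,T}: W⊥K given {F,T} in G with W→· removed — back-door holds.
P(K|do(W)) = Σ_{F,T} P(K|W,F,T)·P(F,T).

P(K|do(W)): backdoor, adjust for {F, T}.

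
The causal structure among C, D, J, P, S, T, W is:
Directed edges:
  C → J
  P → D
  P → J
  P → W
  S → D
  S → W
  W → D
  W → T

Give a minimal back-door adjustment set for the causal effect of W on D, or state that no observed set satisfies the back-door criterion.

W→D: minimal back-door set {P, S}.

desc(W)\{W}={D,T}; candidates ⊆ {C,J,P,S}.
size 0: {}; under {} W still reaches {D,J,P,S} ∋ D.
size 1: {C}, {J}, {P} …(+1); under {C} W still reaches {D,J,P,S} ∋ D.
{P,S}: W⊥D given {P,S} in G with W→· removed — back-door holds.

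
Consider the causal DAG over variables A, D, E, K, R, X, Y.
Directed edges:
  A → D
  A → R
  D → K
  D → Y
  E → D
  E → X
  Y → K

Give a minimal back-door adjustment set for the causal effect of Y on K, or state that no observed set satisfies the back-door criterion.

Y→K: minimal back-door set {D}.

desc(Y)\{Y}={K}; candidates ⊆ {A,D,E,R,X}.
size 0: {}; under {} Y still reaches {A,D,E,K,R,X} ∋ K.
{D}: Y⊥K given {D} in G with Y→· removed — back-door holds.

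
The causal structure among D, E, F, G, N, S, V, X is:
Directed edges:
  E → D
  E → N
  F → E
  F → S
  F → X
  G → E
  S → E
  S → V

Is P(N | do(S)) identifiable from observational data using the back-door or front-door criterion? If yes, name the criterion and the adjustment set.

desc(S)\{S}={D,E,N,V}; candidates ⊆ {F,G,X}.
size 0: {}; under {} S still reaches {D,E,F,N,X} ∋ N.
{F}: S⊥N given {F} in G with S→· removed — back-door holds.
P(N|do(S)) = Σ_{F} P(N|S,F)·P(F).

P(N|do(S)): backdoor, adjust for {F}.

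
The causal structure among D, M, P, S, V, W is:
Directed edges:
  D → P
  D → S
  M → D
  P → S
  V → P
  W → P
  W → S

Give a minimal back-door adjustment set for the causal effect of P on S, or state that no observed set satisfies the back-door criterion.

desc(P)\{P}={S}; candidates ⊆ {D,M,V,W}.
size 0: {}; under {} P still reaches {D,M,S,V,W} ∋ S.
size 1: {D}, {M}, {V} …(+1); under {D} P still reaches {S,V,W} ∋ S.
{D,W}: P⊥S given {D,W} in G with P→· removed — back-door holds.

P→S: minimal back-door set {D, W}.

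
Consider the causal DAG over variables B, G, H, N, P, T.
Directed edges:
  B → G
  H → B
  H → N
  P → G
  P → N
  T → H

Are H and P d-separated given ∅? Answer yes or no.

Yes — H ⊥ P | ∅.

Bayes-Ball from H | ∅ reaches {B,G,N,T}.
P ∉ reach(H|∅) ⇒ H ⊥ P | ∅.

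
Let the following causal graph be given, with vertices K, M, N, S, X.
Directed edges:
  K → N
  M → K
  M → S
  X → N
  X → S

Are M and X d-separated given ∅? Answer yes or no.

Yes — M ⊥ X | ∅.

Bayes-Ball from M | ∅ reaches {K,N,S}.
X ∉ reach(M|∅) ⇒ M ⊥ X | ∅.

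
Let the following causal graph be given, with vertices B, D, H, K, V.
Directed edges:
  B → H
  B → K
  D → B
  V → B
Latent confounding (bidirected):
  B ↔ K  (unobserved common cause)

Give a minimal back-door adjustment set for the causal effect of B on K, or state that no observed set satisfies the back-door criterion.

B→K: no observed back-door set.

desc(B)\{B}={H,K}; candidates ⊆ {D,V}.
B↔K: latent back-door arc(s) into B.
size 0: {}; under {} B still reaches {D,K,V} ∋ K.
size 1: {D}, {V}; under {D} B still reaches {K,V} ∋ K.
size 2: {D,V}; under {D,V} B still reaches {K} ∋ K.
B↔K cannot be blocked by any observed set — no back-door set.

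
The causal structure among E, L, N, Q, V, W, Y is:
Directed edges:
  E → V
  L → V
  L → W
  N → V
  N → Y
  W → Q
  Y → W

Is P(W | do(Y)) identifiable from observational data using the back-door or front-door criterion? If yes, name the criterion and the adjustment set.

desc(Y)\{Y}={Q,W}; candidates ⊆ {E,L,N,V}.
∅: Y⊥W given ∅ in G with Y→· removed — back-door holds.
P(W|do(Y)) = P(W|Y) — no adjustment needed.

P(W|do(Y)): backdoor, adjust for ∅.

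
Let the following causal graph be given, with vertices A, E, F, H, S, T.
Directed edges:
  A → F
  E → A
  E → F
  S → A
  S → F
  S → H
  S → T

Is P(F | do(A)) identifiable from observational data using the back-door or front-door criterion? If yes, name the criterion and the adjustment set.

P(F|do(A)): backdoor, adjust for {E, S}.

desc(A)\{A}={F}; candidates ⊆ {E,H,S,T}.
size 0: {}; under {} A still reaches {E,F,H,S,T} ∋ F.
size 1: {E}, {H}, {S} …(+1); under {E} A still reaches {F,H,S,T} ∋ F.
{E,S}: A⊥F given {E,S} in G with A→· removed — back-door holds.
P(F|do(A)) = Σ_{E,S} P(F|A,E,S)·P(E,S).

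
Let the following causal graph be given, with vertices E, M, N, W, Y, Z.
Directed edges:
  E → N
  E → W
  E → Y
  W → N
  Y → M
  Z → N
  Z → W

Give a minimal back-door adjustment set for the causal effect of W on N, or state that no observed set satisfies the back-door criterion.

W→N: minimal back-door set {E, Z}.

desc(W)\{W}={N}; candidates ⊆ {E,M,Y,Z}.
size 0: {}; under {} W still reaches {E,M,N,Y,Z} ∋ N.
size 1: {E}, {M}, {Y} …(+1); under {E} W still reaches {N,Z} ∋ N.
{E,Z}: W⊥N given {E,Z} in G with W→· removed — back-door holds.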